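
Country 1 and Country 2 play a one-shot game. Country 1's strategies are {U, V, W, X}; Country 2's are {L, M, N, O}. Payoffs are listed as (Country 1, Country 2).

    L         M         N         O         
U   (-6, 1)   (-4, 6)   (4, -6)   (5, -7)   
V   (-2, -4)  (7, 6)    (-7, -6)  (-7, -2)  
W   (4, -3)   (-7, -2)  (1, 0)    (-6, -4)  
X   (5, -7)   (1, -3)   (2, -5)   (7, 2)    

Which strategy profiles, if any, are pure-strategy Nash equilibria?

A profile is a Nash equilibrium when each player is best-responding to the other.
Country 1's best responses — vs L: X (payoff 5); vs M: V (payoff 7); vs N: U (payoff 4); vs O: X (payoff 7).
Country 2's best responses — vs U: M (payoff 6); vs V: M (payoff 6); vs W: N (payoff 0); vs X: O (payoff 2).
Mutual best responses occur at (V, M) and (X, O); at each, neither player gains by switching.

(V, M) and (X, O)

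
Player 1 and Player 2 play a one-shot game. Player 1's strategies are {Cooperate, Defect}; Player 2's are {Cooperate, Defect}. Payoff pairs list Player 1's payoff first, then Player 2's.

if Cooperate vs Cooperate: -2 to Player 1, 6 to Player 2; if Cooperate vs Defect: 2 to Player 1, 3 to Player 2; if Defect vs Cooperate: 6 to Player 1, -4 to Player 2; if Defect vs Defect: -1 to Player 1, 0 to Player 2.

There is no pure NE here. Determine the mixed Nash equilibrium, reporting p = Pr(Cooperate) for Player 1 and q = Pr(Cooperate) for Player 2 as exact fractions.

In a mixed NE each player is indifferent between their pure strategies, so the opponent's mix sets the indifference.
Player 2 indifferent between Cooperate and Defect: p·6 + (1−p)·(-4) = p·3 + (1−p)·0 ⟹ (-4) + 10p = 0 + 3p ⟹ p = 4/7.
Player 1 indifferent between Cooperate and Defect: q·(-2) + (1−q)·2 = q·6 + (1−q)·(-1) ⟹ 2 + (-4)q = (-1) + 7q ⟹ q = 3/11.

p = 4/7, q = 3/11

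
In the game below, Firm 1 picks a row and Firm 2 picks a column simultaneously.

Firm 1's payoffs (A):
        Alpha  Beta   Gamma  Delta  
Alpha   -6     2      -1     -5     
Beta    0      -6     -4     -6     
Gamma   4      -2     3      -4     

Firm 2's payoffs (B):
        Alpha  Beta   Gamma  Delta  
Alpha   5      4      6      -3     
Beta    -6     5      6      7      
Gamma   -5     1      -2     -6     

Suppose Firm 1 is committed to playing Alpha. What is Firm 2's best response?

Gamma

With Firm 1 fixed at Alpha, Firm 2's payoffs are: Alpha → 5, Beta → 4, Gamma → 6, Delta → -3.
The maximum is 6, achieved by Gamma.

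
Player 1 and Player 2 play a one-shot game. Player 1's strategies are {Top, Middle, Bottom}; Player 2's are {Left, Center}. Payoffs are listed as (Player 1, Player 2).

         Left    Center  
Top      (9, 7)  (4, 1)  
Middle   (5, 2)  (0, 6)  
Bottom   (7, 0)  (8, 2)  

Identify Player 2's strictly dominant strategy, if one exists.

A strategy is strictly dominant if it gives Player 2 a strictly higher payoff than every other strategy, against every choice by the opponent.
Left is not dominant: against Middle, Center gives 6 > 2.
Center is not dominant: against Top, Left gives 7 > 1.
No single strategy is best against every opponent action.

No strictly dominant strategy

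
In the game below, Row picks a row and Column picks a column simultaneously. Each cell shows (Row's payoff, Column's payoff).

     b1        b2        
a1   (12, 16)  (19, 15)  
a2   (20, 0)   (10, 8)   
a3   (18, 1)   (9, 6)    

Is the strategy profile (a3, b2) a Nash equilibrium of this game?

No

Holding Column at b2: Row gets 9 from a3 but could get 19 by switching to a1. Row has a profitable deviation.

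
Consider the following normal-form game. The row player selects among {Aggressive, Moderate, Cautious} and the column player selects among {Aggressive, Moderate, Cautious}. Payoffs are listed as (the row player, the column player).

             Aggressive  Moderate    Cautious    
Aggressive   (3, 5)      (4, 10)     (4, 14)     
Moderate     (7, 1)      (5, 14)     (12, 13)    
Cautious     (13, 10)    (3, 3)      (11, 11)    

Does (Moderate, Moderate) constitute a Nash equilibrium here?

Yes

Holding the column player at Moderate: the row player gets 5 from Moderate, versus 4 from Aggressive, 3 from Cautious. No profitable deviation for the row player.
Holding the row player at Moderate: the column player gets 14 from Moderate, versus 1 from Aggressive, 13 from Cautious. No profitable deviation for the column player either.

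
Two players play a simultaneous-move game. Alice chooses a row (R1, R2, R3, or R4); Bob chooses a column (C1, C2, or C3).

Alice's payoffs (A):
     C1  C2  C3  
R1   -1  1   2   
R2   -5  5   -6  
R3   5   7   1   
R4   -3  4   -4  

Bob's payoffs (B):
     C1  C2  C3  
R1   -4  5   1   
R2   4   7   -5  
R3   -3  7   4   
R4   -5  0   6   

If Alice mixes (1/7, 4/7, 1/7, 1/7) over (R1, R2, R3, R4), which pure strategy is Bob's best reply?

Bob's best reply maximizes expected payoff against the mix.
C1: (1/7)·(-4) + (4/7)·4 + (1/7)·(-3) + (1/7)·(-5) = 4/7
C2: (1/7)·5 + (4/7)·7 + (1/7)·7 + (1/7)·0 = 40/7
C3: (1/7)·1 + (4/7)·(-5) + (1/7)·4 + (1/7)·6 = -9/7
Highest expected payoff is 40/7, from C2.

C2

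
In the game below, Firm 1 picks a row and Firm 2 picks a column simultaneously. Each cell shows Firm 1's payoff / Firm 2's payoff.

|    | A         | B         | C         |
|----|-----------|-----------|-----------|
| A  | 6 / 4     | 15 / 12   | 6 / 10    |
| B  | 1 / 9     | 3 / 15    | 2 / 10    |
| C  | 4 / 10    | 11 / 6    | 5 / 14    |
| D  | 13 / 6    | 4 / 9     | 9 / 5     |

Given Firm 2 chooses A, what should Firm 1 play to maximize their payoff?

With Firm 2 fixed at A, Firm 1's payoffs are: A → 6, B → 1, C → 4, D → 13.
The maximum is 13, achieved by D.

D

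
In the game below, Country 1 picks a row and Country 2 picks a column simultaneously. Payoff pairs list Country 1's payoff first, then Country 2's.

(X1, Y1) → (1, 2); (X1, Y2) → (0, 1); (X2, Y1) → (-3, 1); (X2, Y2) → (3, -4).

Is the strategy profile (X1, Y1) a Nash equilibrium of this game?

Yes

Holding Country 2 at Y1: Country 1 gets 1 from X1, versus -3 from X2. No profitable deviation for Country 1.
Holding Country 1 at X1: Country 2 gets 2 from Y1, versus 1 from Y2. No profitable deviation for Country 2 either.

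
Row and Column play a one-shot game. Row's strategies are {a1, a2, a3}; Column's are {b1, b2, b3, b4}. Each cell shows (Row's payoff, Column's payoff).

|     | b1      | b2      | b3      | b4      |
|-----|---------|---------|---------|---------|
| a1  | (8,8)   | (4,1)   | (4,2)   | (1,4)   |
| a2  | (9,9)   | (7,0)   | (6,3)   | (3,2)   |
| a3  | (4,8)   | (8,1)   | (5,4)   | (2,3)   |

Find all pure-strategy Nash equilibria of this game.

(a2, b1)

Check mutual best responses: a cell is a NE iff neither player can gain by unilaterally deviating.
Row's best responses — vs b1: a2 (payoff 9); vs b2: a3 (payoff 8); vs b3: a2 (payoff 6); vs b4: a2 (payoff 3).
Column's best responses — vs a1: b1 (payoff 8); vs a2: b1 (payoff 9); vs a3: b1 (payoff 8).
The only mutual best response is (a2, b1); neither player gains by switching there.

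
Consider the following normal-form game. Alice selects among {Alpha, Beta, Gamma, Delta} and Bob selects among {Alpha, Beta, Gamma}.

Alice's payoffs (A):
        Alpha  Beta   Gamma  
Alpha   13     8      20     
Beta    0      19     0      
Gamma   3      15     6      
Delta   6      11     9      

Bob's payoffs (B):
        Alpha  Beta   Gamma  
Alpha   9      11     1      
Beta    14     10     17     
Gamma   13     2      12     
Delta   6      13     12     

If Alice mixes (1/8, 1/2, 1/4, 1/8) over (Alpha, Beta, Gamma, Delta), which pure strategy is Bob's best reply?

Gamma

Compute Bob's expected payoff from each pure strategy against the given mix.
Alpha: (1/8)·9 + (1/2)·14 + (1/4)·13 + (1/8)·6 = 97/8
Beta: (1/8)·11 + (1/2)·10 + (1/4)·2 + (1/8)·13 = 17/2
Gamma: (1/8)·1 + (1/2)·17 + (1/4)·12 + (1/8)·12 = 105/8
Highest expected payoff is 105/8, from Gamma.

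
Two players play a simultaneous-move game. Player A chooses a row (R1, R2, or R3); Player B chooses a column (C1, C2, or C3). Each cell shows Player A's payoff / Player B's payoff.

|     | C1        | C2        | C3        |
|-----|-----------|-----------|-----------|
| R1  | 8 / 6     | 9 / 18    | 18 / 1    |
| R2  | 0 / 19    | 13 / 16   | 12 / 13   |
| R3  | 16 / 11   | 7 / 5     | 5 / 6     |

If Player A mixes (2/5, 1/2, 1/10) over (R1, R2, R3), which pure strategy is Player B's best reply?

Compute Player B's expected payoff from each pure strategy against the given mix.
C1: (2/5)·6 + (1/2)·19 + (1/10)·11 = 13
C2: (2/5)·18 + (1/2)·16 + (1/10)·5 = 157/10
C3: (2/5)·1 + (1/2)·13 + (1/10)·6 = 15/2
Highest expected payoff is 157/10, from C2.

C2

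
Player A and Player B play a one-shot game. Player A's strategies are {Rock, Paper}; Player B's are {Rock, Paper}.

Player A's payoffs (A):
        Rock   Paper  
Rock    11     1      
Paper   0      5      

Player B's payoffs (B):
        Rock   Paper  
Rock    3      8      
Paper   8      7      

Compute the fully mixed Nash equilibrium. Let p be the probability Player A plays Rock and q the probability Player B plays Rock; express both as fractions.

p = 1/6, q = 4/15

Each player's mixing probability is pinned down by making the *other* player indifferent.
Player B indifferent between Rock and Paper: p·3 + (1−p)·8 = p·8 + (1−p)·7 ⟹ 8 + (-5)p = 7 + 1p ⟹ p = 1/6.
Player A indifferent between Rock and Paper: q·11 + (1−q)·1 = q·0 + (1−q)·5 ⟹ 1 + 10q = 5 + (-5)q ⟹ q = 4/15.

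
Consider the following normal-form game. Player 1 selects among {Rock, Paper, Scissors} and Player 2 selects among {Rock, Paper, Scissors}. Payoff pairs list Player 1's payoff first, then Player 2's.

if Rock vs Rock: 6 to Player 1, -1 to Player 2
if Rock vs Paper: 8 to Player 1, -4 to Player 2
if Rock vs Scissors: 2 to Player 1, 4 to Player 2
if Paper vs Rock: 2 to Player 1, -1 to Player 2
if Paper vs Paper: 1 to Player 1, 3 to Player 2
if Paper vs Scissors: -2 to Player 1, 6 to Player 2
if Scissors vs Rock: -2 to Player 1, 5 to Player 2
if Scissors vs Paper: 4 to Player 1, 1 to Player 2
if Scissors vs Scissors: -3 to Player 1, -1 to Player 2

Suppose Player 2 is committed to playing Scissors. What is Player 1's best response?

With Player 2 fixed at Scissors, Player 1's payoffs are: Rock → 2, Paper → -2, Scissors → -3.
The maximum is 2, achieved by Rock.

Rock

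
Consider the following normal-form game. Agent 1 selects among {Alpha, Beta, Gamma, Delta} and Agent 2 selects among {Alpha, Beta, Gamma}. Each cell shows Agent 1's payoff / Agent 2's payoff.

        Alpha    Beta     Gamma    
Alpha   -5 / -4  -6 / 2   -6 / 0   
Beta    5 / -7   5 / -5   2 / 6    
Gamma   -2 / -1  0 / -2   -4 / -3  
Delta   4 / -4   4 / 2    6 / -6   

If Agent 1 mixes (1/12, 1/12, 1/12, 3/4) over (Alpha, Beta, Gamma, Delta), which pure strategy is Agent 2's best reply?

Beta

Compute Agent 2's expected payoff from each pure strategy against the given mix.
Alpha: (1/12)·(-4) + (1/12)·(-7) + (1/12)·(-1) + (3/4)·(-4) = -4
Beta: (1/12)·2 + (1/12)·(-5) + (1/12)·(-2) + (3/4)·2 = 13/12
Gamma: (1/12)·0 + (1/12)·6 + (1/12)·(-3) + (3/4)·(-6) = -17/4
Highest expected payoff is 13/12, from Beta.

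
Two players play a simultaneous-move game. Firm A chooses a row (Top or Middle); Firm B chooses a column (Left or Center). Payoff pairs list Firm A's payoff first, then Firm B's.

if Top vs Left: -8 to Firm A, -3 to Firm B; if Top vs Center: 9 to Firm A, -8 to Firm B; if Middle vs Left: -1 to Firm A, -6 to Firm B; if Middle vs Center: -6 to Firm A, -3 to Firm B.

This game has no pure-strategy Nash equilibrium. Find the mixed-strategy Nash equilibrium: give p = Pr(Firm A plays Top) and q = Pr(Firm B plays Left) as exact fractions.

p = 3/8, q = 15/22

Each player's mixing probability is pinned down by making the *other* player indifferent.
Firm B indifferent between Left and Center: p·(-3) + (1−p)·(-6) = p·(-8) + (1−p)·(-3) ⟹ (-6) + 3p = (-3) + (-5)p ⟹ p = 3/8.
Firm A indifferent between Top and Middle: q·(-8) + (1−q)·9 = q·(-1) + (1−q)·(-6) ⟹ 9 + (-17)q = (-6) + 5q ⟹ q = 15/22.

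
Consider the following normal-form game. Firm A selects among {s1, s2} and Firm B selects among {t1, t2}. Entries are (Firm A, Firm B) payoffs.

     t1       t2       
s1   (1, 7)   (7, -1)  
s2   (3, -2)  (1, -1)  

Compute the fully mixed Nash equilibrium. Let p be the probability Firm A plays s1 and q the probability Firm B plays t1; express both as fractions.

Each player's mixing probability is pinned down by making the *other* player indifferent.
Firm B indifferent between t1 and t2: p·7 + (1−p)·(-2) = p·(-1) + (1−p)·(-1) ⟹ (-2) + 9p = (-1) + 0p ⟹ p = 1/9.
Firm A indifferent between s1 and s2: q·1 + (1−q)·7 = q·3 + (1−q)·1 ⟹ 7 + (-6)q = 1 + 2q ⟹ q = 3/4.

p = 1/9, q = 3/4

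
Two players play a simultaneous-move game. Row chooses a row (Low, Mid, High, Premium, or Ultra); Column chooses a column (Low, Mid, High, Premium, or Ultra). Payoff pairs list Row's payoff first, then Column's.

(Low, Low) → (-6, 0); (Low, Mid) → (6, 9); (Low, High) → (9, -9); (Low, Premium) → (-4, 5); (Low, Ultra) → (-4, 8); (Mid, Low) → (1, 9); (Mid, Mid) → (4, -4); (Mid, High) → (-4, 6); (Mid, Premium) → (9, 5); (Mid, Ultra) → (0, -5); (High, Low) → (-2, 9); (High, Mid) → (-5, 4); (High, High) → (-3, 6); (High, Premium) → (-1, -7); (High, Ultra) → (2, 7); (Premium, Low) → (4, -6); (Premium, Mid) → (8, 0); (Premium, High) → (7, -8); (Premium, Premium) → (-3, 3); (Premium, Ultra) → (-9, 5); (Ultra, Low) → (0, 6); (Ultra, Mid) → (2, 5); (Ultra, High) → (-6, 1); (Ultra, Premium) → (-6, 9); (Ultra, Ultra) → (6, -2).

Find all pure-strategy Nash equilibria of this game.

Check mutual best responses: a cell is a NE iff neither player can gain by unilaterally deviating.
Row's best responses — vs Low: Premium (payoff 4); vs Mid: Premium (payoff 8); vs High: Low (payoff 9); vs Premium: Mid (payoff 9); vs Ultra: Ultra (payoff 6).
Column's best responses — vs Low: Mid (payoff 9); vs Mid: Low (payoff 9); vs High: Low (payoff 9); vs Premium: Ultra (payoff 5); vs Ultra: Premium (payoff 9).
No cell has both players best-responding. For instance, Row's best reply to Mid is Premium, but against Premium Column prefers Ultra over Mid.

There is no pure-strategy Nash equilibrium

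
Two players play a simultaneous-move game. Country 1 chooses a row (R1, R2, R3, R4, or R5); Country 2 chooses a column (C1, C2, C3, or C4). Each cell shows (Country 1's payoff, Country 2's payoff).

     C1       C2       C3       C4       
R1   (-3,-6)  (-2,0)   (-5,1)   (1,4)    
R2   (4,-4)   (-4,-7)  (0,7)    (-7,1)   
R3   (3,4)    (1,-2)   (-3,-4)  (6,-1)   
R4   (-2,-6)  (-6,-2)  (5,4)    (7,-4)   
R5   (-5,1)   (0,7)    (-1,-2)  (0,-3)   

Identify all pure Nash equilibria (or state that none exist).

Find each player's best response to every opponent strategy; NE are the intersections.
Country 1's best responses — vs C1: R2 (payoff 4); vs C2: R3 (payoff 1); vs C3: R4 (payoff 5); vs C4: R4 (payoff 7).
Country 2's best responses — vs R1: C4 (payoff 4); vs R2: C3 (payoff 7); vs R3: C1 (payoff 4); vs R4: C3 (payoff 4); vs R5: C2 (payoff 7).
The only mutual best response is (R4, C3); neither player gains by switching there.

(R4, C3)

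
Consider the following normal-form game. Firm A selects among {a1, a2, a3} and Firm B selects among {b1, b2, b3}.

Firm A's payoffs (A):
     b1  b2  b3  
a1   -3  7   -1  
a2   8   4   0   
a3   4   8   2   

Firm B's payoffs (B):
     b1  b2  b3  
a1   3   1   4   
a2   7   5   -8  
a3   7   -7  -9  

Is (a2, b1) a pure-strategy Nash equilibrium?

Yes

Holding Firm B at b1: Firm A gets 8 from a2, versus -3 from a1, 4 from a3. No profitable deviation for Firm A.
Holding Firm A at a2: Firm B gets 7 from b1, versus 5 from b2, -8 from b3. No profitable deviation for Firm B either.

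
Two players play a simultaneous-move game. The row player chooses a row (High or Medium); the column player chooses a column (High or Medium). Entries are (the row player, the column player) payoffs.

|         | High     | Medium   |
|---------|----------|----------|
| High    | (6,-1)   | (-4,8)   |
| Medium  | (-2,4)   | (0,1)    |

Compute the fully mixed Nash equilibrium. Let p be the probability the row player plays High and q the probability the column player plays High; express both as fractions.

p = 1/4, q = 1/3

Each player's mixing probability is pinned down by making the *other* player indifferent.
The column player indifferent between High and Medium: p·(-1) + (1−p)·4 = p·8 + (1−p)·1 ⟹ 4 + (-5)p = 1 + 7p ⟹ p = 1/4.
The row player indifferent between High and Medium: q·6 + (1−q)·(-4) = q·(-2) + (1−q)·0 ⟹ (-4) + 10q = 0 + (-2)q ⟹ q = 1/3.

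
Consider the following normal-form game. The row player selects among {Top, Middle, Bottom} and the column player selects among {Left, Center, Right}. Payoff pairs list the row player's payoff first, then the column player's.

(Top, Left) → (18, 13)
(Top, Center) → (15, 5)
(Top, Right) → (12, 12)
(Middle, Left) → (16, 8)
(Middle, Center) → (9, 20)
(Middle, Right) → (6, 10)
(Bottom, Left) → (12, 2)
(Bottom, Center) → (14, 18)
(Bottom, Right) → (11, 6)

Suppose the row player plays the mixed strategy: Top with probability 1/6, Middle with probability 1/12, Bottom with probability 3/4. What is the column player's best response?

Compute the column player's expected payoff from each pure strategy against the given mix.
Left: (1/6)·13 + (1/12)·8 + (3/4)·2 = 13/3
Center: (1/6)·5 + (1/12)·20 + (3/4)·18 = 16
Right: (1/6)·12 + (1/12)·10 + (3/4)·6 = 22/3
Highest expected payoff is 16, from Center.

Center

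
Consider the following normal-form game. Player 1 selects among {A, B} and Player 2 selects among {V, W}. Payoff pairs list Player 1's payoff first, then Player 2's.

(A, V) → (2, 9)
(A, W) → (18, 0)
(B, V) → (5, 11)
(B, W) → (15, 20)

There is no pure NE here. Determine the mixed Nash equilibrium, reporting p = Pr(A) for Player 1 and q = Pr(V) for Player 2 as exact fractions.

In a mixed NE each player is indifferent between their pure strategies, so the opponent's mix sets the indifference.
Player 2 indifferent between V and W: p·9 + (1−p)·11 = p·0 + (1−p)·20 ⟹ 11 + (-2)p = 20 + (-20)p ⟹ p = 1/2.
Player 1 indifferent between A and B: q·2 + (1−q)·18 = q·5 + (1−q)·15 ⟹ 18 + (-16)q = 15 + (-10)q ⟹ q = 1/2.

p = 1/2, q = 1/2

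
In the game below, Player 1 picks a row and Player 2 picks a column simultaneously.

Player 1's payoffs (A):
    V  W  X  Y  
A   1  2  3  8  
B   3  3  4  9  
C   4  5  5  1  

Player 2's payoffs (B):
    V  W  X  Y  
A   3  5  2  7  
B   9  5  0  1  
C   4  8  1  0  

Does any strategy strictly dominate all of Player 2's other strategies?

No strictly dominant strategy

A strategy is strictly dominant if it gives Player 2 a strictly higher payoff than every other strategy, against every choice by the opponent.
V is not dominant: against A, W gives 5 > 3.
W is not dominant: against A, Y gives 7 > 5.
X is not dominant: against A, V gives 3 > 2.
Y is not dominant: against B, V gives 9 > 1.
No single strategy is best against every opponent action.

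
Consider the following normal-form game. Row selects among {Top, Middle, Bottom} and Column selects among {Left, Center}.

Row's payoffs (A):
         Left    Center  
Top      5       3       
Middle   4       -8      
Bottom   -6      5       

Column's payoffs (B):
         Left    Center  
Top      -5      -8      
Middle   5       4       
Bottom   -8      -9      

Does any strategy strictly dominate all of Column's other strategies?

Check whether one of Column's strategies beats all alternatives regardless of what the opponent does.
Left strictly dominates: vs Top: -5 > -8; vs Middle: 5 > 4; vs Bottom: -8 > -9.

Left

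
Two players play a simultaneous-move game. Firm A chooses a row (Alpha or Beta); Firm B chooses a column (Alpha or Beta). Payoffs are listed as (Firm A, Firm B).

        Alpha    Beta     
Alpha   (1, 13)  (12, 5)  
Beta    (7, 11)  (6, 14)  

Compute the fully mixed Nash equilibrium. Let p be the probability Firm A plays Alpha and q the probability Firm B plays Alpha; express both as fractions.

p = 3/11, q = 1/2

Each player's mixing probability is pinned down by making the *other* player indifferent.
Firm B indifferent between Alpha and Beta: p·13 + (1−p)·11 = p·5 + (1−p)·14 ⟹ 11 + 2p = 14 + (-9)p ⟹ p = 3/11.
Firm A indifferent between Alpha and Beta: q·1 + (1−q)·12 = q·7 + (1−q)·6 ⟹ 12 + (-11)q = 6 + 1q ⟹ q = 1/2.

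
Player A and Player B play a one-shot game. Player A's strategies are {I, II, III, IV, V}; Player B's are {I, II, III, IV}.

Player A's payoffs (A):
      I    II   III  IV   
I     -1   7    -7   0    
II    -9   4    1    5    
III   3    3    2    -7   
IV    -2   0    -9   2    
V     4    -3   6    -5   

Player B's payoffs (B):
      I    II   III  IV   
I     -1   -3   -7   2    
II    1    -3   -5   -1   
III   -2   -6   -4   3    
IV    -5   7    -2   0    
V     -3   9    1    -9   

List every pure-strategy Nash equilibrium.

Check mutual best responses: a cell is a NE iff neither player can gain by unilaterally deviating.
Player A's best responses — vs I: V (payoff 4); vs II: I (payoff 7); vs III: V (payoff 6); vs IV: II (payoff 5).
Player B's best responses — vs I: IV (payoff 2); vs II: I (payoff 1); vs III: IV (payoff 3); vs IV: II (payoff 7); vs V: II (payoff 9).
No cell has both players best-responding. For instance, Player A's best reply to II is I, but against I Player B prefers IV over II.

None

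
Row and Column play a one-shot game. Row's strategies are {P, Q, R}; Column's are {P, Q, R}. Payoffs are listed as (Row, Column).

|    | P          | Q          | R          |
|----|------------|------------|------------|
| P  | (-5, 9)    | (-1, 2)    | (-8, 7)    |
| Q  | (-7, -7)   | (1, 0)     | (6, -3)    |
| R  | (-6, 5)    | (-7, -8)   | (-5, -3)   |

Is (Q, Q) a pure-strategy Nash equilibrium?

Holding Column at Q: Row gets 1 from Q, versus -1 from P, -7 from R. No profitable deviation for Row.
Holding Row at Q: Column gets 0 from Q, versus -7 from P, -3 from R. No profitable deviation for Column either.

Yes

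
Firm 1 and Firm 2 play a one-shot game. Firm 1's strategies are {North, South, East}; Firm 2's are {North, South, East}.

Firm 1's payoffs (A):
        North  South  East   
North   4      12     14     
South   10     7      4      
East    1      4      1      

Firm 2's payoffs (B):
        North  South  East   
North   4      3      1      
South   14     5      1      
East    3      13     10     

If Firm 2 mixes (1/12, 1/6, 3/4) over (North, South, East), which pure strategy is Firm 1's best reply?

Firm 1's best reply maximizes expected payoff against the mix.
North: (1/12)·4 + (1/6)·12 + (3/4)·14 = 77/6
South: (1/12)·10 + (1/6)·7 + (3/4)·4 = 5
East: (1/12)·1 + (1/6)·4 + (3/4)·1 = 3/2
Highest expected payoff is 77/6, from North.

North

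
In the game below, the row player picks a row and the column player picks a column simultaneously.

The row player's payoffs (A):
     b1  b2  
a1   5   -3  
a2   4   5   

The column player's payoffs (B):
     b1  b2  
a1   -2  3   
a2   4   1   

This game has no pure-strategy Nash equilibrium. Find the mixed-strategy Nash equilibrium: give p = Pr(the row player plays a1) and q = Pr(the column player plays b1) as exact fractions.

In a mixed NE each player is indifferent between their pure strategies, so the opponent's mix sets the indifference.
The column player indifferent between b1 and b2: p·(-2) + (1−p)·4 = p·3 + (1−p)·1 ⟹ 4 + (-6)p = 1 + 2p ⟹ p = 3/8.
The row player indifferent between a1 and a2: q·5 + (1−q)·(-3) = q·4 + (1−q)·5 ⟹ (-3) + 8q = 5 + (-1)q ⟹ q = 8/9.

p = 3/8, q = 8/9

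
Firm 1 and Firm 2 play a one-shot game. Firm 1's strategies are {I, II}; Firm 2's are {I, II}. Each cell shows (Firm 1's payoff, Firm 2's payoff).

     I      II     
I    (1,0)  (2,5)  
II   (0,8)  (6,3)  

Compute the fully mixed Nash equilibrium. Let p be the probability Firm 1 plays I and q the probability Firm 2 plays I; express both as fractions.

p = 1/2, q = 4/5

Each player's mixing probability is pinned down by making the *other* player indifferent.
Firm 2 indifferent between I and II: p·0 + (1−p)·8 = p·5 + (1−p)·3 ⟹ 8 + (-8)p = 3 + 2p ⟹ p = 1/2.
Firm 1 indifferent between I and II: q·1 + (1−q)·2 = q·0 + (1−q)·6 ⟹ 2 + (-1)q = 6 + (-6)q ⟹ q = 4/5.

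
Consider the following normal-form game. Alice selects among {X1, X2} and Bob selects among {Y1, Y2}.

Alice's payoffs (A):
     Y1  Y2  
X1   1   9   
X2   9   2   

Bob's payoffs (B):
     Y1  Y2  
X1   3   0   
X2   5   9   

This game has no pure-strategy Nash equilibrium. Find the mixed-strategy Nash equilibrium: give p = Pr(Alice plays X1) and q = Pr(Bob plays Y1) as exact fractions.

Each player's mixing probability is pinned down by making the *other* player indifferent.
Bob indifferent between Y1 and Y2: p·3 + (1−p)·5 = p·0 + (1−p)·9 ⟹ 5 + (-2)p = 9 + (-9)p ⟹ p = 4/7.
Alice indifferent between X1 and X2: q·1 + (1−q)·9 = q·9 + (1−q)·2 ⟹ 9 + (-8)q = 2 + 7q ⟹ q = 7/15.

p = 4/7, q = 7/15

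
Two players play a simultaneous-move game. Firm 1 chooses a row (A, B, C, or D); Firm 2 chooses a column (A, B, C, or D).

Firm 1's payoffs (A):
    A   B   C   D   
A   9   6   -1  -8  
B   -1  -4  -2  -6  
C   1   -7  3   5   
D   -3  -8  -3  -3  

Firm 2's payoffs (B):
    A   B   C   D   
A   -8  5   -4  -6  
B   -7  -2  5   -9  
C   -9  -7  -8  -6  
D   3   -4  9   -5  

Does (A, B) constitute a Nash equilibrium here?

Yes

Holding Firm 2 at B: Firm 1 gets 6 from A, versus -4 from B, -7 from C, -8 from D. No profitable deviation for Firm 1.
Holding Firm 1 at A: Firm 2 gets 5 from B, versus -8 from A, -4 from C, -6 from D. No profitable deviation for Firm 2 either.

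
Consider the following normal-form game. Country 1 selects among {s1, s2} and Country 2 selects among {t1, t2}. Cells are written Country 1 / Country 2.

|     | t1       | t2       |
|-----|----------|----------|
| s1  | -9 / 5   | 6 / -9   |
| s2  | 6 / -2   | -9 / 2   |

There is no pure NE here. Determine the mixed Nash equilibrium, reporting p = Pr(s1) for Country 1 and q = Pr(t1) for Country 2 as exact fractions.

In a mixed NE each player is indifferent between their pure strategies, so the opponent's mix sets the indifference.
Country 2 indifferent between t1 and t2: p·5 + (1−p)·(-2) = p·(-9) + (1−p)·2 ⟹ (-2) + 7p = 2 + (-11)p ⟹ p = 2/9.
Country 1 indifferent between s1 and s2: q·(-9) + (1−q)·6 = q·6 + (1−q)·(-9) ⟹ 6 + (-15)q = (-9) + 15q ⟹ q = 1/2.

p = 2/9, q = 1/2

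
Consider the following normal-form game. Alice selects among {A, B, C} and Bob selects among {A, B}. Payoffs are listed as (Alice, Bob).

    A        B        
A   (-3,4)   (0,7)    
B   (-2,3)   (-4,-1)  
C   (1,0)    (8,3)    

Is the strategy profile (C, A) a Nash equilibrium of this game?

No

Holding Bob at A: Alice gets 1 from C, versus -3 from A, -2 from B. No profitable deviation for Alice.
Holding Alice at C: Bob gets 0 from A but could get 3 by switching to B. Bob has a profitable deviation.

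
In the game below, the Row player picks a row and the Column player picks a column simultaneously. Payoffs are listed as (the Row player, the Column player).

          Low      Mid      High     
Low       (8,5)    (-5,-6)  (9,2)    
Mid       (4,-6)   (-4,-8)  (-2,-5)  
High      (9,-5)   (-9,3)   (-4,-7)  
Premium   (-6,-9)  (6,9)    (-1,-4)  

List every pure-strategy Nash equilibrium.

Check mutual best responses: a cell is a NE iff neither player can gain by unilaterally deviating.
The Row player's best responses — vs Low: High (payoff 9); vs Mid: Premium (payoff 6); vs High: Low (payoff 9).
The Column player's best responses — vs Low: Low (payoff 5); vs Mid: High (payoff -5); vs High: Mid (payoff 3); vs Premium: Mid (payoff 9).
The only mutual best response is (Premium, Mid); neither player gains by switching there.

(Premium, Mid)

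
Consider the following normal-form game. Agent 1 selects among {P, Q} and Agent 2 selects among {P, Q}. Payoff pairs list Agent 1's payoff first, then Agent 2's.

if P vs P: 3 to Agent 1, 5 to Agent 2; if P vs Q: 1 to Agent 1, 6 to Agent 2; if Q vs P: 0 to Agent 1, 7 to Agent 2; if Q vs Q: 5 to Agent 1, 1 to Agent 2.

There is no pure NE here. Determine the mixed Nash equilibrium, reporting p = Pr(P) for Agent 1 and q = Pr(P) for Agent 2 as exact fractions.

Each player's mixing probability is pinned down by making the *other* player indifferent.
Agent 2 indifferent between P and Q: p·5 + (1−p)·7 = p·6 + (1−p)·1 ⟹ 7 + (-2)p = 1 + 5p ⟹ p = 6/7.
Agent 1 indifferent between P and Q: q·3 + (1−q)·1 = q·0 + (1−q)·5 ⟹ 1 + 2q = 5 + (-5)q ⟹ q = 4/7.

p = 6/7, q = 4/7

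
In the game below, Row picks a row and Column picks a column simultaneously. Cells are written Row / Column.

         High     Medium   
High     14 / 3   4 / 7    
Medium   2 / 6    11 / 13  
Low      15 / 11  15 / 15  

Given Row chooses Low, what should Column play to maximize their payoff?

Medium

With Row fixed at Low, Column's payoffs are: High → 11, Medium → 15.
The maximum is 15, achieved by Medium.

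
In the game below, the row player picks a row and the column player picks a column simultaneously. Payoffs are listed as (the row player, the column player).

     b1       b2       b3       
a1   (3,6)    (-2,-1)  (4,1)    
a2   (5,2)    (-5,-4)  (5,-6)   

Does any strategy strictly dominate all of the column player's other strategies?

Check whether one of the column player's strategies beats all alternatives regardless of what the opponent does.
b1 strictly dominates: vs a1: 6 > each of {-1, 1}; vs a2: 2 > each of {-4, -6}.

b1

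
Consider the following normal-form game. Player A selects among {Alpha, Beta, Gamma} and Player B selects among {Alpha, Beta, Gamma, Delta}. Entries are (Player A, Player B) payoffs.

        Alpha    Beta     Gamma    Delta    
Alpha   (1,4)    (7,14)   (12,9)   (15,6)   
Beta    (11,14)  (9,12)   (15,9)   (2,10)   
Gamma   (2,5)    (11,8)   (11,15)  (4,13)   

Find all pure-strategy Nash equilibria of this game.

(Beta, Alpha)

A profile is a Nash equilibrium when each player is best-responding to the other.
Player A's best responses — vs Alpha: Beta (payoff 11); vs Beta: Gamma (payoff 11); vs Gamma: Beta (payoff 15); vs Delta: Alpha (payoff 15).
Player B's best responses — vs Alpha: Beta (payoff 14); vs Beta: Alpha (payoff 14); vs Gamma: Gamma (payoff 15).
The only mutual best response is (Beta, Alpha); neither player gains by switching there.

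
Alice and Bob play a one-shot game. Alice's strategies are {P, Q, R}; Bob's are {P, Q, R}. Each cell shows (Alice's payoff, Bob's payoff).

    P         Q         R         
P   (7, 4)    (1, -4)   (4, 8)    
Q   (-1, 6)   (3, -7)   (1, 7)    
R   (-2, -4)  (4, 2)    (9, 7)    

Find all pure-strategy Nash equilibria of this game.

Find each player's best response to every opponent strategy; NE are the intersections.
Alice's best responses — vs P: P (payoff 7); vs Q: R (payoff 4); vs R: R (payoff 9).
Bob's best responses — vs P: R (payoff 8); vs Q: R (payoff 7); vs R: R (payoff 7).
The only mutual best response is (R, R); neither player gains by switching there.

(R, R)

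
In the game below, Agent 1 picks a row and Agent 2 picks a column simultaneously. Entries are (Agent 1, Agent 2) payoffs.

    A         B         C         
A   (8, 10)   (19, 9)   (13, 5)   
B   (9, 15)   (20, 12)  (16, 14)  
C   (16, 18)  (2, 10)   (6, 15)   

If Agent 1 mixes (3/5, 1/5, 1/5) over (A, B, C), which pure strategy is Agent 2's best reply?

A

Agent 2's best reply maximizes expected payoff against the mix.
A: (3/5)·10 + (1/5)·15 + (1/5)·18 = 63/5
B: (3/5)·9 + (1/5)·12 + (1/5)·10 = 49/5
C: (3/5)·5 + (1/5)·14 + (1/5)·15 = 44/5
Highest expected payoff is 63/5, from A.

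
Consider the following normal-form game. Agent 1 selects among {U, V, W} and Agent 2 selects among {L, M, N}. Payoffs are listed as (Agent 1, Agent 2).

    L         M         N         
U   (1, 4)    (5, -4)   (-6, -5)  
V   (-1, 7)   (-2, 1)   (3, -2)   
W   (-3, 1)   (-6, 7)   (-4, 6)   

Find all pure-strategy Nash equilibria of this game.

(U, L)

Find each player's best response to every opponent strategy; NE are the intersections.
Agent 1's best responses — vs L: U (payoff 1); vs M: U (payoff 5); vs N: V (payoff 3).
Agent 2's best responses — vs U: L (payoff 4); vs V: L (payoff 7); vs W: M (payoff 7).
The only mutual best response is (U, L); neither player gains by switching there.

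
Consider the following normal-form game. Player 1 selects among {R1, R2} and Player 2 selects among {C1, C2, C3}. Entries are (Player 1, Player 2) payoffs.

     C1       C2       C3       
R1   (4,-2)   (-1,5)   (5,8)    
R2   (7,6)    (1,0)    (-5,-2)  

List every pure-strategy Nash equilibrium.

(R1, C3) and (R2, C1)

Find each player's best response to every opponent strategy; NE are the intersections.
Player 1's best responses — vs C1: R2 (payoff 7); vs C2: R2 (payoff 1); vs C3: R1 (payoff 5).
Player 2's best responses — vs R1: C3 (payoff 8); vs R2: C1 (payoff 6).
Mutual best responses occur at (R1, C3) and (R2, C1); at each, neither player gains by switching.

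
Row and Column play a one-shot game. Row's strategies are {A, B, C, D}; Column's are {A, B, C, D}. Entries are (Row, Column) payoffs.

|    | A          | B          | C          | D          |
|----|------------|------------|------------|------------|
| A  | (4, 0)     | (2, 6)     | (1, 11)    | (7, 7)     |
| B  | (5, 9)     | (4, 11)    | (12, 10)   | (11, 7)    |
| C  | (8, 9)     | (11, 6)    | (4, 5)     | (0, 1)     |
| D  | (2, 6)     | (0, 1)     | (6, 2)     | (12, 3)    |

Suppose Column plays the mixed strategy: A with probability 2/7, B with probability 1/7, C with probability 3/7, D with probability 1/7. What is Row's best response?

Row's best reply maximizes expected payoff against the mix.
A: (2/7)·4 + (1/7)·2 + (3/7)·1 + (1/7)·7 = 20/7
B: (2/7)·5 + (1/7)·4 + (3/7)·12 + (1/7)·11 = 61/7
C: (2/7)·8 + (1/7)·11 + (3/7)·4 + (1/7)·0 = 39/7
D: (2/7)·2 + (1/7)·0 + (3/7)·6 + (1/7)·12 = 34/7
Highest expected payoff is 61/7, from B.

B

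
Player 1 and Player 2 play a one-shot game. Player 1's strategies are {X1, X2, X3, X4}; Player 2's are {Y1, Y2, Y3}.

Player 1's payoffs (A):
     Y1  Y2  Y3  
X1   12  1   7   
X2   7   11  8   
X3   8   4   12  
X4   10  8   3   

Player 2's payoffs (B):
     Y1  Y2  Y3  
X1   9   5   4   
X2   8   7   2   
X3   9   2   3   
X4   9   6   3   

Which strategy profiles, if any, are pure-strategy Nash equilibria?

Find each player's best response to every opponent strategy; NE are the intersections.
Player 1's best responses — vs Y1: X1 (payoff 12); vs Y2: X2 (payoff 11); vs Y3: X3 (payoff 12).
Player 2's best responses — vs X1: Y1 (payoff 9); vs X2: Y1 (payoff 8); vs X3: Y1 (payoff 9); vs X4: Y1 (payoff 9).
The only mutual best response is (X1, Y1); neither player gains by switching there.

(X1, Y1)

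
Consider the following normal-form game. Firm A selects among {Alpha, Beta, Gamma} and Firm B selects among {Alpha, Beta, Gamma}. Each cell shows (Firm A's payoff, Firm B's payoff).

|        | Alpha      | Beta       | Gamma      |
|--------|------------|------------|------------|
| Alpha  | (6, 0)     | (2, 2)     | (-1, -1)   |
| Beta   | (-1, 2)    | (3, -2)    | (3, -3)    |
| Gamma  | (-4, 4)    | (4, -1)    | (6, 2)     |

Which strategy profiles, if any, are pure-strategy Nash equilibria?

A profile is a Nash equilibrium when each player is best-responding to the other.
Firm A's best responses — vs Alpha: Alpha (payoff 6); vs Beta: Gamma (payoff 4); vs Gamma: Gamma (payoff 6).
Firm B's best responses — vs Alpha: Beta (payoff 2); vs Beta: Alpha (payoff 2); vs Gamma: Alpha (payoff 4).
No cell has both players best-responding. For instance, Firm A's best reply to Alpha is Alpha, but against Alpha Firm B prefers Beta over Alpha.

No pure-strategy Nash equilibrium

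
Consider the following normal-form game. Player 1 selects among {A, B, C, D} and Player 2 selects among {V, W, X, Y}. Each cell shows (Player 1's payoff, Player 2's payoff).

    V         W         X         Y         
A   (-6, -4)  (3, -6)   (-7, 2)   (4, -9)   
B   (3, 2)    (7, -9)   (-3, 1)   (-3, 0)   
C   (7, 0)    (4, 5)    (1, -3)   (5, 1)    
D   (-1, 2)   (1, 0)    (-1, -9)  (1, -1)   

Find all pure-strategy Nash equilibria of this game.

Find each player's best response to every opponent strategy; NE are the intersections.
Player 1's best responses — vs V: C (payoff 7); vs W: B (payoff 7); vs X: C (payoff 1); vs Y: C (payoff 5).
Player 2's best responses — vs A: X (payoff 2); vs B: V (payoff 2); vs C: W (payoff 5); vs D: V (payoff 2).
No cell has both players best-responding. For instance, Player 1's best reply to X is C, but against C Player 2 prefers W over X.

No pure-strategy Nash equilibrium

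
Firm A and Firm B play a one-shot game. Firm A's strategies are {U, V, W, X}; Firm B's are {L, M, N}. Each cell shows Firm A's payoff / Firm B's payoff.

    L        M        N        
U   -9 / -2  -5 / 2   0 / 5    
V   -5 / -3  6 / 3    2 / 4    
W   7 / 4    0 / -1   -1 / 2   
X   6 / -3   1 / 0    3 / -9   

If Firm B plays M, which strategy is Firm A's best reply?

With Firm B fixed at M, Firm A's payoffs are: U → -5, V → 6, W → 0, X → 1.
The maximum is 6, achieved by V.

V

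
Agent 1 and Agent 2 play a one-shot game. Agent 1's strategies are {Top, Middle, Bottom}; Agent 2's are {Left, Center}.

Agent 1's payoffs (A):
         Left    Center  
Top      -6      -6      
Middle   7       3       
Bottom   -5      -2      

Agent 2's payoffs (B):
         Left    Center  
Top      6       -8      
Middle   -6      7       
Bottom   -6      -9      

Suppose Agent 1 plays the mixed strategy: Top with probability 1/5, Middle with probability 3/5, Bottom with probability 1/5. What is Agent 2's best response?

Compute Agent 2's expected payoff from each pure strategy against the given mix.
Left: (1/5)·6 + (3/5)·(-6) + (1/5)·(-6) = -18/5
Center: (1/5)·(-8) + (3/5)·7 + (1/5)·(-9) = 4/5
Highest expected payoff is 4/5, from Center.

Center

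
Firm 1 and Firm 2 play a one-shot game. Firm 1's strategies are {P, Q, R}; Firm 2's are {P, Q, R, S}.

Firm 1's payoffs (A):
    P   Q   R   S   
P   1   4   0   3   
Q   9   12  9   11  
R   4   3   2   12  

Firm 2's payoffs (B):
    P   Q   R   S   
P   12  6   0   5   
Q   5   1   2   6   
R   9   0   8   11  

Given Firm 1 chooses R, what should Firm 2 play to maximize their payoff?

S

With Firm 1 fixed at R, Firm 2's payoffs are: P → 9, Q → 0, R → 8, S → 11.
The maximum is 11, achieved by S.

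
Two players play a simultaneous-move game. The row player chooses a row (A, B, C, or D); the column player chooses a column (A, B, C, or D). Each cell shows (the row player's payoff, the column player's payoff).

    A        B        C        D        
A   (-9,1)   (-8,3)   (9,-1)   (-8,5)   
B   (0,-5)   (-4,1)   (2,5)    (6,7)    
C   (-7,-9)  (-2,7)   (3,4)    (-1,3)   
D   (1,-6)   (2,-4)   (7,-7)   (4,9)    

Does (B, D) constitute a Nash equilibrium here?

Holding the column player at D: the row player gets 6 from B, versus -8 from A, -1 from C, 4 from D. No profitable deviation for the row player.
Holding the row player at B: the column player gets 7 from D, versus -5 from A, 1 from B, 5 from C. No profitable deviation for the column player either.

Yes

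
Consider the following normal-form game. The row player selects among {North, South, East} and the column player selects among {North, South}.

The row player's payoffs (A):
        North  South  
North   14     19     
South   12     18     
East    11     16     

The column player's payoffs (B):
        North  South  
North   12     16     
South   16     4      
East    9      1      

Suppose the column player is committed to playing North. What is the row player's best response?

With the column player fixed at North, the row player's payoffs are: North → 14, South → 12, East → 11.
The maximum is 14, achieved by North.

North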